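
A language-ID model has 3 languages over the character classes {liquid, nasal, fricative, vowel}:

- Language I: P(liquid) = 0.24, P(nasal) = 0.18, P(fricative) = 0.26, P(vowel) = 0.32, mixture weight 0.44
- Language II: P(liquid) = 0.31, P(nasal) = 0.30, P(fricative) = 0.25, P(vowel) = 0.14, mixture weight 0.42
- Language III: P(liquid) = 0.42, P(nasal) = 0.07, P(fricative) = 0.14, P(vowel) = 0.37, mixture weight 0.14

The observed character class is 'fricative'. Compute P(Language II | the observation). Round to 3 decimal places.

0.439

P(component k | x) = π_k·f_k(x) / marginal(x), where marginal(x) = Σ_j π_j·f_j(x).
Evaluate each component's likelihood at the observed value:
  p_I = 0.26
  p_II = 0.25
  p_III = 0.14
Prior × likelihood for each component:
  π_I·p_I = 0.44 × 0.26 = 0.1144
  π_II·p_II = 0.42 × 0.25 = 0.105
  π_III·p_III = 0.14 × 0.14 = 0.0196
Evidence: 0.1144 + 0.105 + 0.0196 = 0.239
So the posterior for Language II is 0.105 / 0.239 ≈ 0.439.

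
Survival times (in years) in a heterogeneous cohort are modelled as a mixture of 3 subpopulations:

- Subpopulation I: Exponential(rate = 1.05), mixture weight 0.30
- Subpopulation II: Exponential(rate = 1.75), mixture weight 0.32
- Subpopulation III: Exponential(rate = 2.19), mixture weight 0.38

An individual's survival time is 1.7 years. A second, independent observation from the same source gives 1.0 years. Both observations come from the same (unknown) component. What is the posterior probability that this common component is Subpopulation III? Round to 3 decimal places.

P(component k | x) = P(Z=k)·f_k(x) / marginal(x), where marginal(x) = Σ_j P(Z=j)·f_j(x).
Since both observations come from the same component, the likelihood for component k is f_k(x₁)·f_k(x₂).
  f_I = [0.176187] × [0.367435] = 0.0647372
  f_II = [0.089333] × [0.304104] = 0.0271666
  f_III = [0.0529134] × [0.245098] = 0.012969
Weight by the priors:
  P(Z=I)·f_I = 0.30 × 0.0647372 = 0.0194212
  P(Z=II)·f_II = 0.32 × 0.0271666 = 0.0086933
  P(Z=III)·f_III = 0.38 × 0.012969 = 0.0049282
Denominator: 0.0194212 + 0.0086933 + 0.0049282 = 0.0330427
P(Subpopulation III | x) = 0.0049282 / 0.0330427 ≈ 0.149

0.149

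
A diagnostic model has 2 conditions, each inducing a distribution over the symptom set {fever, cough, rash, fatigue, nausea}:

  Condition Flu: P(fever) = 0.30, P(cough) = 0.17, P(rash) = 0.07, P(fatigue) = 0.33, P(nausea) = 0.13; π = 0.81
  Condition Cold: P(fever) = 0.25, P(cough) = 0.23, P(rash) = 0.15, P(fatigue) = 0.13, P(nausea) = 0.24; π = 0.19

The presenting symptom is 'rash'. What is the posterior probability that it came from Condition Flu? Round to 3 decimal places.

Posterior ∝ prior × likelihood, so P(k | x) ∝ π_k f_k(x); normalise over all components.
Component likelihoods at x = 'rash':
  f_Flu = P(rash | comp) = 0.07
  f_Cold = P(rash | comp) = 0.15
Prior × likelihood for each component:
  π_Flu·f_Flu = 0.81 × 0.07 = 0.0567
  π_Cold·f_Cold = 0.19 × 0.15 = 0.0285
Normaliser: 0.0567 + 0.0285 = 0.0852
P(Condition Flu | x) ≈ 0.665

0.665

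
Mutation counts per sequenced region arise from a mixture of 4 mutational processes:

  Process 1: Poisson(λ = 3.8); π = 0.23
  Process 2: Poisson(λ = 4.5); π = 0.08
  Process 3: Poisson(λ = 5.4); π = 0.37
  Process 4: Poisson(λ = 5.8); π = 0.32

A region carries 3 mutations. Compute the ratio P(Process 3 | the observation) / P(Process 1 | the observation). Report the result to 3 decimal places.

0.932

The posterior odds equal the prior odds times the likelihood ratio: (π_i/π_j)·(f_i(x)/f_j(x)).
Component likelihoods at x = 3 mutations:
  f_1 = e^(−3.8)·3.8^3/3! = 0.204588
  f_2 = e^(−4.5)·4.5^3/3! = 0.168718
  f_3 = e^(−5.4)·5.4^3/3! = 0.118533
  f_4 = e^(−5.8)·5.8^3/3! = 0.098452
Posterior odds = (π_3·f_3) / (π_1·f_1) = (0.37·0.118533) / (0.23·0.204588) = 0.0438573 / 0.0470553 ≈ 0.932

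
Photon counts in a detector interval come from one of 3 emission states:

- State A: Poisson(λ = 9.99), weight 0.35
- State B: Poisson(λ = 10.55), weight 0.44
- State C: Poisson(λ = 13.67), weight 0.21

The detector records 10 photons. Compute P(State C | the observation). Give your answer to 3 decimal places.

Posterior ∝ prior × likelihood, so P(k | x) ∝ π_k f_k(x); normalise over all components.
Component likelihoods at x = 10 photons:
  L_A = e^(−9.99)·9.99^10/10! = 0.125109
  L_B = e^(−10.55)·10.55^10/10! = 0.123298
  L_C = e^(−13.67)·13.67^10/10! = 0.0726301
Multiply by the mixture weights:
  π_A·L_A = 0.35 × 0.125109 = 0.0437883
  π_B·L_B = 0.44 × 0.123298 = 0.054251
  π_C·L_C = 0.21 × 0.0726301 = 0.0152523
Denominator: 0.0437883 + 0.054251 + 0.0152523 = 0.113292
Responsibility of State C: 0.0152523 / 0.113292 ≈ 0.135

0.135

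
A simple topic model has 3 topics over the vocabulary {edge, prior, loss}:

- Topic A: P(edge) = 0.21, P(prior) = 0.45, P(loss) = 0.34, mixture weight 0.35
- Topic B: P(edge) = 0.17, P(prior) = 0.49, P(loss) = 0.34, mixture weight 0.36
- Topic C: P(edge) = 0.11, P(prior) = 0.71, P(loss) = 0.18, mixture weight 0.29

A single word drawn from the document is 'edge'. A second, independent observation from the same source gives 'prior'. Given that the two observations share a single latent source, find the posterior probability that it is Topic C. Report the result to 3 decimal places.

Posterior ∝ prior × likelihood, so P(k | x) ∝ π_k f_k(x); normalise over all components.
Since both observations come from the same component, the likelihood for component k is f_k(x₁)·f_k(x₂).
  L_A = [0.21] × [0.45] = 0.0945
  L_B = [0.17] × [0.49] = 0.0833
  L_C = [0.11] × [0.71] = 0.0781
Multiply by the mixture weights:
  π_A·L_A = 0.35 × 0.0945 = 0.033075
  π_B·L_B = 0.36 × 0.0833 = 0.029988
  π_C·L_C = 0.29 × 0.0781 = 0.022649
Normaliser: 0.033075 + 0.029988 + 0.022649 = 0.085712
Responsibility of Topic C: 0.022649 / 0.085712 ≈ 0.264

0.264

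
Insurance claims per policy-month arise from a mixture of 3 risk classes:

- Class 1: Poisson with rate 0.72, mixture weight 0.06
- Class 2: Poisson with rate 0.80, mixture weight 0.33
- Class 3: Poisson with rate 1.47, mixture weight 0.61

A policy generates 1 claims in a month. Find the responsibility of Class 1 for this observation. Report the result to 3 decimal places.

0.061

Posterior ∝ prior × likelihood, so P(k | x) ∝ π_k f_k(x); normalise over all components.
Component likelihoods at x = 1 claims:
  L_1 = 0.350462
  L_2 = 0.359463
  L_3 = 0.33799
Unnormalised posteriors:
  π_1·L_1 = 0.06 × 0.350462 = 0.0210277
  π_2·L_2 = 0.33 × 0.359463 = 0.118623
  π_3·L_3 = 0.61 × 0.33799 = 0.206174
Sum: 0.0210277 + 0.118623 + 0.206174 = 0.345825
Responsibility of Class 1: 0.0210277 / 0.345825 ≈ 0.061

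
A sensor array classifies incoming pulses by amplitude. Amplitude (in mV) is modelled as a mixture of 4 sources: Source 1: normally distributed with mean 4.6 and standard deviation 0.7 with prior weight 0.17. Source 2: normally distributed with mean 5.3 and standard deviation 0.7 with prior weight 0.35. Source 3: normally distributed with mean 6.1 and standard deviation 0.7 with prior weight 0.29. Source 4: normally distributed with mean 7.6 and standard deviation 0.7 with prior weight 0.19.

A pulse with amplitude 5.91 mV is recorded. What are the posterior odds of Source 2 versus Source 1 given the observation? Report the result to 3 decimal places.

Since P(k|x) ∝ π_k f_k(x), the posterior odds are π_i f_i(x) / (π_j f_j(x)).
Component likelihoods at x = 5.91 mV:
  L_1 = (1/(0.7·√(2π)))·exp(−(5.91−4.6)²/(2·0.7²)) = 0.569918·exp(-1.75112) = 0.0989257
  L_2 = (1/(0.7·√(2π)))·exp(−(5.91−5.3)²/(2·0.7²)) = 0.569918·exp(-0.37969) = 0.389864
  L_3 = (1/(0.7·√(2π)))·exp(−(5.91−6.1)²/(2·0.7²)) = 0.569918·exp(-0.03684) = 0.549306
  L_4 = (1/(0.7·√(2π)))·exp(−(5.91−7.6)²/(2·0.7²)) = 0.569918·exp(-2.91439) = 0.0309107
Odds = (0.35/0.17) × (0.389864/0.0989257) = 2.05882 × 3.94098 ≈ 8.114

8.114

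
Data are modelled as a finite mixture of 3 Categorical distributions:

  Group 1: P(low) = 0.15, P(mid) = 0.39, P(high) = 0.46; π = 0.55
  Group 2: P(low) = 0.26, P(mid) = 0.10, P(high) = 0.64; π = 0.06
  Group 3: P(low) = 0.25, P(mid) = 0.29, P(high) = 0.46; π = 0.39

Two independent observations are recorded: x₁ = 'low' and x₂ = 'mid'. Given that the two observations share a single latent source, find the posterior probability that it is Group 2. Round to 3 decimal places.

Posterior ∝ prior × likelihood, so P(k | x) ∝ P(Z=k) f_k(x); normalise over all components.
Since both observations come from the same component, the likelihood for component k is f_k(x₁)·f_k(x₂).
  f_1 = [P(low | comp) = 0.15] × [0.39] = 0.0585
  f_2 = [P(low | comp) = 0.26] × [0.1] = 0.026
  f_3 = [P(low | comp) = 0.25] × [0.29] = 0.0725
Weight by the priors:
  P(Z=1)·f_1 = 0.55 × 0.0585 = 0.032175
  P(Z=2)·f_2 = 0.06 × 0.026 = 0.00156
  P(Z=3)·f_3 = 0.39 × 0.0725 = 0.028275
Denominator: 0.032175 + 0.00156 + 0.028275 = 0.06201
P(Group 2 | x₁, x₂) ≈ 0.025

0.025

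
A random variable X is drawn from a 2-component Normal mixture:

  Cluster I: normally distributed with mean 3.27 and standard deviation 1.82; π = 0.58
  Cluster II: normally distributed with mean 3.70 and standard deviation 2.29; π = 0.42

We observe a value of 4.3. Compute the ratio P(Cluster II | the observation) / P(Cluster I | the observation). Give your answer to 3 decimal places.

0.653

The posterior odds equal the prior odds times the likelihood ratio: (P(Z=i)/P(Z=j))·(f_i(x)/f_j(x)).
Evaluate each component's likelihood at the observed value:
  p_I = 0.186763
  p_II = 0.168332
0.0706996 / 0.108322 ≈ 0.653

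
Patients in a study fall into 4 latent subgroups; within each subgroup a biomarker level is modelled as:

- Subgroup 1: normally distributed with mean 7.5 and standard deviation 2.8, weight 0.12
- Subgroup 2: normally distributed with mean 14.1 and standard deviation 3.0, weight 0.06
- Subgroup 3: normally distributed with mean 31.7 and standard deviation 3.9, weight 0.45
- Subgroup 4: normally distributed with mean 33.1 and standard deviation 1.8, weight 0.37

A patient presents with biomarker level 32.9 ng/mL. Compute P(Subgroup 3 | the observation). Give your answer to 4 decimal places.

0.3501

Posterior ∝ prior × likelihood, so P(k | x) ∝ w_k f_k(x); normalise over all components.
Evaluate each component's likelihood at the observed value:
  L_1 = (1/(2.8·√(2π)))·exp(−(32.9−7.5)²/(2·2.8²)) = 0.142479·exp(-41.14541) = 1.92543e-19
  L_2 = (1/(3.0·√(2π)))·exp(−(32.9−14.1)²/(2·3.0²)) = 0.132981·exp(-19.63556) = 3.94617e-10
  L_3 = (1/(3.9·√(2π)))·exp(−(32.9−31.7)²/(2·3.9²)) = 0.102293·exp(-0.04734) = 0.0975634
  L_4 = (1/(1.8·√(2π)))·exp(−(32.9−33.1)²/(2·1.8²)) = 0.221635·exp(-0.00617) = 0.220271
Multiply by the mixture weights:
  w_1·L_1 = 0.12 × 1.92543e-19 = 2.31052e-20
  w_2·L_2 = 0.06 × 3.94617e-10 = 2.3677e-11
  w_3·L_3 = 0.45 × 0.0975634 = 0.0439036
  w_4·L_4 = 0.37 × 0.220271 = 0.0815002
Marginal: 2.31052e-20 + 2.3677e-11 + 0.0439036 + 0.0815002 = 0.125404
Responsibility of Subgroup 3: 0.0439036 / 0.125404 ≈ 0.3501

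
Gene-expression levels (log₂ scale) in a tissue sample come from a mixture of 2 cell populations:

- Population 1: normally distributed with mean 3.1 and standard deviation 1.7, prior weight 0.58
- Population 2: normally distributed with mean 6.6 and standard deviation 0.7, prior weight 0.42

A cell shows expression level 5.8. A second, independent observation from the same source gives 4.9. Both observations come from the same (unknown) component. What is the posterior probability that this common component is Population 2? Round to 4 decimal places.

0.4186

Posterior ∝ prior × likelihood, so P(k | x) ∝ π_k f_k(x); normalise over all components.
Since both observations come from the same component, the likelihood for component k is f_k(x₁)·f_k(x₂).
  p_1 = [(1/(1.7·√(2π)))·exp(−(5.8−3.1)²/(2·1.7²)) = 0.234672·exp(-1.26125) = 0.0664828] × [0.133973] = 0.00890687
  p_2 = [(1/(0.7·√(2π)))·exp(−(5.8−6.6)²/(2·0.7²)) = 0.569918·exp(-0.65306) = 0.296614] × [0.0298598] = 0.00885682
Prior × likelihood for each component:
  π_1·p_1 = 0.58 × 0.00890687 = 0.00516598
  π_2·p_2 = 0.42 × 0.00885682 = 0.00371986
Marginal: 0.00516598 + 0.00371986 = 0.00888584
P(Population 2 | x₁, x₂) ≈ 0.4186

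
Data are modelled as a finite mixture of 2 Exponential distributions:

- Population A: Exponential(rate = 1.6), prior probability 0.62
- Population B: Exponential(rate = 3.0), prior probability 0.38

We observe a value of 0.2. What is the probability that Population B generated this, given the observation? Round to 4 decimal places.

0.4648

By Bayes' theorem, P(k | x) = w_k f_k(x) / Σ_j w_j f_j(x).
Exponential densities:
  f_A = 1.6·e^(−1.6·0.2) = 1.6·e^(−0.3200) = 1.16184
  f_B = 3.0·e^(−3.0·0.2) = 3.0·e^(−0.6000) = 1.64643
Prior × likelihood for each component:
  w_A·f_A = 0.62 × 1.16184 = 0.72034
  w_B·f_B = 0.38 × 1.64643 = 0.625645
Sum: 0.72034 + 0.625645 = 1.34599
So the posterior for Population B is 0.625645 / 1.34599 ≈ 0.4648.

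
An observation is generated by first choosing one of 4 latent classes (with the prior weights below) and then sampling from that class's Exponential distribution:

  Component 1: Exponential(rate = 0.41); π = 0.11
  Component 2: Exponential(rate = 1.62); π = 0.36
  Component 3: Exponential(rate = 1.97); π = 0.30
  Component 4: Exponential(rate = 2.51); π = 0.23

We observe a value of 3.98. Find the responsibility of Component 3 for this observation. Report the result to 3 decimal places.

0.023

The responsibility of component k is π_k f_k(x) divided by Σ_j π_j f_j(x).
Exponential densities:
  L_1 = 0.0801867
  L_2 = 0.0025666
  L_3 = 0.000775063
  L_4 = 0.000115122
Unnormalised posteriors:
  π_1·L_1 = 0.11 × 0.0801867 = 0.00882053
  π_2·L_2 = 0.36 × 0.0025666 = 0.000923975
  π_3·L_3 = 0.30 × 0.000775063 = 0.000232519
  π_4·L_4 = 0.23 × 0.000115122 = 2.64781e-05
Sum: 0.00882053 + 0.000923975 + 0.000232519 + 2.64781e-05 = 0.0100035
Responsibility of Component 3: 0.000232519 / 0.0100035 ≈ 0.023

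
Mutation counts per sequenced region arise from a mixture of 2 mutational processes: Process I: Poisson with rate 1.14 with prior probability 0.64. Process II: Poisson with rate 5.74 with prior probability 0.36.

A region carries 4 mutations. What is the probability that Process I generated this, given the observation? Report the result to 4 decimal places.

0.2158

By Bayes' theorem, P(k | x) = P(Z=k) f_k(x) / Σ_j P(Z=j) f_j(x).
Evaluate each component's likelihood at the observed value:
  p_I = 0.0225067
  p_II = 0.145407
Weight by the priors:
  P(Z=I)·p_I = 0.64 × 0.0225067 = 0.0144043
  P(Z=II)·p_II = 0.36 × 0.145407 = 0.0523466
Marginal: 0.0144043 + 0.0523466 = 0.0667509
P(Process I | x) ≈ 0.2158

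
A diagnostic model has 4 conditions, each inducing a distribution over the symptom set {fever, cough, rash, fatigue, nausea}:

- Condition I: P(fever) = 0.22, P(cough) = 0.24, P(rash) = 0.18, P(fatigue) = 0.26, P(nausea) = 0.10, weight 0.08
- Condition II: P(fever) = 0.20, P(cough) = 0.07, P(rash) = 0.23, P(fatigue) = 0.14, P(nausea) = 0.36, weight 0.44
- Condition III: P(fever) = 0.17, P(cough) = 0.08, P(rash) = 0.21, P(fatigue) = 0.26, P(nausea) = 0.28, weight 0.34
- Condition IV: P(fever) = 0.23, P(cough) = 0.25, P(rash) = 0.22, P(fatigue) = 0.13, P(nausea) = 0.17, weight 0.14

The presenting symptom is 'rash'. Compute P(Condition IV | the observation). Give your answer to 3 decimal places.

P(component k | x) = P(Z=k)·f_k(x) / marginal(x), where marginal(x) = Σ_j P(Z=j)·f_j(x).
Evaluate each component's likelihood at the observed value:
  L_I = P(rash | comp) = 0.18
  L_II = P(rash | comp) = 0.23
  L_III = P(rash | comp) = 0.21
  L_IV = P(rash | comp) = 0.22
Multiply by the mixture weights:
  P(Z=I)·L_I = 0.08 × 0.18 = 0.0144
  P(Z=II)·L_II = 0.44 × 0.23 = 0.1012
  P(Z=III)·L_III = 0.34 × 0.21 = 0.0714
  P(Z=IV)·L_IV = 0.14 × 0.22 = 0.0308
Denominator: 0.0144 + 0.1012 + 0.0714 + 0.0308 = 0.2178
Responsibility of Condition IV: 0.0308 / 0.2178 ≈ 0.141

0.141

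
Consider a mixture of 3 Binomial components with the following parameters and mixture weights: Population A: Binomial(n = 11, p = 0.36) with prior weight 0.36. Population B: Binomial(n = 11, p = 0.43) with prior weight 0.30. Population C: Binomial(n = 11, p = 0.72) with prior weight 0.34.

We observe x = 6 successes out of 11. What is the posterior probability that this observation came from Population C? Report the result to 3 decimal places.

0.291

The responsibility of component k is π_k f_k(x) divided by Σ_j π_j f_j(x).
Component likelihoods at x = 6 successes out of 11:
  p_A = C(11,6)·0.36^6·0.64^5 = 462·0.00217678·0.107374 = 0.107983
  p_B = C(11,6)·0.43^6·0.57^5 = 462·0.00632136·0.0601692 = 0.175722
  p_C = C(11,6)·0.72^6·0.28^5 = 462·0.139314·0.00172104 = 0.110771
Multiply by the mixture weights:
  π_A·p_A = 0.36 × 0.107983 = 0.038874
  π_B·p_B = 0.30 × 0.175722 = 0.0527167
  π_C·p_C = 0.34 × 0.110771 = 0.0376622
Normaliser: 0.038874 + 0.0527167 + 0.0376622 = 0.129253
Responsibility of Population C: 0.0376622 / 0.129253 ≈ 0.291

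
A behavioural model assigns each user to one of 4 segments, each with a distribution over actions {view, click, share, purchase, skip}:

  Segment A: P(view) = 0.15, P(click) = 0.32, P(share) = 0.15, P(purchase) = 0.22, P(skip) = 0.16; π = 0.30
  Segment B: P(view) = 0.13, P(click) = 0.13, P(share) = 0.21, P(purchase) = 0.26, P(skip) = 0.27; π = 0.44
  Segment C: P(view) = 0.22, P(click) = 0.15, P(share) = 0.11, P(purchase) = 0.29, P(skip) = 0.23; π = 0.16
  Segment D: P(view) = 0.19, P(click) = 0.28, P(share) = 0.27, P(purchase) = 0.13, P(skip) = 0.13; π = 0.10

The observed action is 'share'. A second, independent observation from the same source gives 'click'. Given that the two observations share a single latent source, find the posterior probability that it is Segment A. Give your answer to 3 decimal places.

By Bayes' theorem, P(k | x) = w_k f_k(x) / Σ_j w_j f_j(x).
Since both observations come from the same component, the likelihood for component k is f_k(x₁)·f_k(x₂).
  f_A = [P(share | comp) = 0.15] × [0.32] = 0.048
  f_B = [P(share | comp) = 0.21] × [0.13] = 0.0273
  f_C = [P(share | comp) = 0.11] × [0.15] = 0.0165
  f_D = [P(share | comp) = 0.27] × [0.28] = 0.0756
Unnormalised posteriors:
  w_A·f_A = 0.30 × 0.048 = 0.0144
  w_B·f_B = 0.44 × 0.0273 = 0.012012
  w_C·f_C = 0.16 × 0.0165 = 0.00264
  w_D·f_D = 0.10 × 0.0756 = 0.00756
Sum: 0.0144 + 0.012012 + 0.00264 + 0.00756 = 0.036612
P(Segment A | x₁, x₂) ≈ 0.393

0.393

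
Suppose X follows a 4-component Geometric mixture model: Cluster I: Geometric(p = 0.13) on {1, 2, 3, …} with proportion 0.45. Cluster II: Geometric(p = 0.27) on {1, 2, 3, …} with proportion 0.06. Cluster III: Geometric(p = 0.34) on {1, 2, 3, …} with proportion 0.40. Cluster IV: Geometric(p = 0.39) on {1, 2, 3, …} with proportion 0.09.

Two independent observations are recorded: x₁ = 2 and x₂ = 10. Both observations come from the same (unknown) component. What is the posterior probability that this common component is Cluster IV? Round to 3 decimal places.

0.034

Posterior ∝ prior × likelihood, so P(k | x) ∝ π_k f_k(x); normalise over all components.
Since both observations come from the same component, the likelihood for component k is f_k(x₁)·f_k(x₂).
  p_I = [0.1131] × [0.0371207] = 0.00419836
  p_II = [0.1971] × [0.0158953] = 0.00313297
  p_III = [0.2244] × [0.00807931] = 0.001813
  p_IV = [0.2379] × [0.00456072] = 0.00108499
Multiply by the mixture weights:
  π_I·p_I = 0.45 × 0.00419836 = 0.00188926
  π_II·p_II = 0.06 × 0.00313297 = 0.000187978
  π_III·p_III = 0.40 × 0.001813 = 0.000725199
  π_IV·p_IV = 0.09 × 0.00108499 = 9.76495e-05
Sum: 0.00188926 + 0.000187978 + 0.000725199 + 9.76495e-05 = 0.00290009
Responsibility of Cluster IV: 9.76495e-05 / 0.00290009 ≈ 0.034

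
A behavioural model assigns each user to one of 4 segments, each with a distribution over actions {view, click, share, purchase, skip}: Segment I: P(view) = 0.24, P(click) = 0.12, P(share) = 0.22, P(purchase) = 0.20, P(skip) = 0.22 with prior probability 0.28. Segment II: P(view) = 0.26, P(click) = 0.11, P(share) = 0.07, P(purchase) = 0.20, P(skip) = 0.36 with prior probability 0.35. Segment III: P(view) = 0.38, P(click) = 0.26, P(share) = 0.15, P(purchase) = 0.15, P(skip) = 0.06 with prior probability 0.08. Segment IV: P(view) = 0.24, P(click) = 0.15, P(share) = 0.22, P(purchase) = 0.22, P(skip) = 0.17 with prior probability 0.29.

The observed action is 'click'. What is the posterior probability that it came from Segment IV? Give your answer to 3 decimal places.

P(component k | x) = π_k·f_k(x) / marginal(x), where marginal(x) = Σ_j π_j·f_j(x).
Component likelihoods at x = 'click':
  p_I = 0.12
  p_II = 0.11
  p_III = 0.26
  p_IV = 0.15
Unnormalised posteriors:
  π_I·p_I = 0.28 × 0.12 = 0.0336
  π_II·p_II = 0.35 × 0.11 = 0.0385
  π_III·p_III = 0.08 × 0.26 = 0.0208
  π_IV·p_IV = 0.29 × 0.15 = 0.0435
Evidence: 0.0336 + 0.0385 + 0.0208 + 0.0435 = 0.1364
P(Segment IV | data) ≈ 0.319

0.319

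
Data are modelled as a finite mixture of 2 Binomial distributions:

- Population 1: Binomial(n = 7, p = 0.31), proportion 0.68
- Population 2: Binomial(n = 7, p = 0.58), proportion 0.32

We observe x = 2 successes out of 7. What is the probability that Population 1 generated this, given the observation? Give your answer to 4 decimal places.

Posterior ∝ prior × likelihood, so P(k | x) ∝ π_k f_k(x); normalise over all components.
Component likelihoods at x = 2 successes out of 7:
  p_1 = C(7,2)·0.31^2·0.69^5 = 21·0.0961·0.156403 = 0.315637
  p_2 = C(7,2)·0.58^2·0.42^5 = 21·0.3364·0.0130691 = 0.0923255
Prior × likelihood for each component:
  π_1·p_1 = 0.68 × 0.315637 = 0.214633
  π_2·p_2 = 0.32 × 0.0923255 = 0.0295442
Evidence: 0.214633 + 0.0295442 = 0.244177
P(Population 1 | 2 successes out of 7) = 0.214633 / 0.244177 ≈ 0.8790

0.8790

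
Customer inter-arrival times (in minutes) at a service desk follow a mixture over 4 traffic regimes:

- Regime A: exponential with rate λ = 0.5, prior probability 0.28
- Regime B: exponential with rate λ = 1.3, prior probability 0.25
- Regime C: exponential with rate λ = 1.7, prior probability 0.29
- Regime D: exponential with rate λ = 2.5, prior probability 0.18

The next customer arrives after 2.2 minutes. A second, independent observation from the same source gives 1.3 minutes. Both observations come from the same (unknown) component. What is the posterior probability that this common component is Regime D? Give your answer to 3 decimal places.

The responsibility of component k is π_k f_k(x) divided by Σ_j π_j f_j(x).
Since both observations come from the same component, the likelihood for component k is f_k(x₁)·f_k(x₂).
  p_A = [0.166436] × [0.261023] = 0.0434435
  p_B = [0.0744494] × [0.239875] = 0.0178586
  p_C = [0.040382] × [0.186491] = 0.00753088
  p_D = [0.0102169] × [0.0969355] = 0.000990383
Multiply by the mixture weights:
  π_A·p_A = 0.28 × 0.0434435 = 0.0121642
  π_B·p_B = 0.25 × 0.0178586 = 0.00446464
  π_C·p_C = 0.29 × 0.00753088 = 0.00218395
  π_D·p_D = 0.18 × 0.000990383 = 0.000178269
Marginal: 0.0121642 + 0.00446464 + 0.00218395 + 0.000178269 = 0.018991
So the posterior for Regime D is 0.000178269 / 0.018991 ≈ 0.009.

0.009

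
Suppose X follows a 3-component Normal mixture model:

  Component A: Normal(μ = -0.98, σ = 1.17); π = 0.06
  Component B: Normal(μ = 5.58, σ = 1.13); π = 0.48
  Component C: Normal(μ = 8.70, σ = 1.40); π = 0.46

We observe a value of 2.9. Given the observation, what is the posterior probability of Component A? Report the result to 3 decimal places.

By Bayes' theorem, P(k | x) = π_k f_k(x) / Σ_j π_j f_j(x).
Evaluate each component's likelihood at the observed value:
  p_A = 0.00139527
  p_B = 0.0212034
  p_C = 5.34351e-05
Multiply by the mixture weights:
  π_A·p_A = 0.06 × 0.00139527 = 8.37165e-05
  π_B·p_B = 0.48 × 0.0212034 = 0.0101776
  π_C·p_C = 0.46 × 5.34351e-05 = 2.45801e-05
Sum: 8.37165e-05 + 0.0101776 + 2.45801e-05 = 0.0102859
P(Component A | x) = 8.37165e-05 / 0.0102859 ≈ 0.008

0.008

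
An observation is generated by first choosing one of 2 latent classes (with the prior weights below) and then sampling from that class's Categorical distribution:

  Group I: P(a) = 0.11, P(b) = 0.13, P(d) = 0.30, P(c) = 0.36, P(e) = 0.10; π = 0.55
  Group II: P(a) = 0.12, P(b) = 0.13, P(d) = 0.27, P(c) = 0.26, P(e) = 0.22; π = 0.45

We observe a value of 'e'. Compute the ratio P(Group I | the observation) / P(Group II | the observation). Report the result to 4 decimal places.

Only the two components matter; the odds are (π_i f_i(x)) / (π_j f_j(x)).
Component likelihoods at x = 'e':
  f_I = P(e | comp) = 0.10
  f_II = P(e | comp) = 0.22
Odds = (0.55/0.45) × (0.1/0.22) = 1.22222 × 0.454545 ≈ 0.5556

0.5556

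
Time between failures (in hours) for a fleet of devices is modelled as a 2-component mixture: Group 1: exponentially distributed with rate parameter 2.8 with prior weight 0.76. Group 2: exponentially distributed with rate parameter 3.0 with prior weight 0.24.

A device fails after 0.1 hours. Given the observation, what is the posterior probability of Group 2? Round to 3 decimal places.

0.249

Apply Bayes' rule: the posterior for each component is proportional to its prior times its likelihood at x.
Exponential densities:
  p_1 = 2.11619
  p_2 = 2.22245
Unnormalised posteriors:
  P(Z=1)·p_1 = 0.76 × 2.11619 = 1.60831
  P(Z=2)·p_2 = 0.24 × 2.22245 = 0.533389
Marginal: 1.60831 + 0.533389 = 2.1417
So the posterior for Group 2 is 0.533389 / 2.1417 ≈ 0.249.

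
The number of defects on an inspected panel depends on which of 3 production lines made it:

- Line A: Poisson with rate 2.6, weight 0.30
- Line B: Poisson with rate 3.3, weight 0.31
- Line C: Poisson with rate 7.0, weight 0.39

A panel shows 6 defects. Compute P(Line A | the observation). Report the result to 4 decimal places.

0.1084

Apply Bayes' rule: the posterior for each component is proportional to its prior times its likelihood at x.
Evaluate each component's likelihood at the observed value:
  p_A = 0.0318671
  p_B = 0.0661575
  p_C = 0.149003
Prior × likelihood for each component:
  P(Z=A)·p_A = 0.30 × 0.0318671 = 0.00956012
  P(Z=B)·p_B = 0.31 × 0.0661575 = 0.0205088
  P(Z=C)·p_C = 0.39 × 0.149003 = 0.0581111
Sum: 0.00956012 + 0.0205088 + 0.0581111 = 0.08818
P(Line A | data) = 0.00956012 / 0.08818 ≈ 0.1084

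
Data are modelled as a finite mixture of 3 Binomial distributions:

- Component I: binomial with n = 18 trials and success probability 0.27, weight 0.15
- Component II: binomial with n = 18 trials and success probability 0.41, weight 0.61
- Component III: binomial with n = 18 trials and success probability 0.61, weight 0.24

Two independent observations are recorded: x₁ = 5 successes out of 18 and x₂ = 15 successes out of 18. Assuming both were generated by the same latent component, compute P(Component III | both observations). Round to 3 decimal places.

Posterior ∝ prior × likelihood, so P(k | x) ∝ π_k f_k(x); normalise over all components.
Since both observations come from the same component, the likelihood for component k is f_k(x₁)·f_k(x₂).
  L_I = [0.20554] × [9.37811e-07] = 1.92757e-07
  L_II = [0.104202] × [0.000260618] = 2.71568e-05
  L_III = [0.00349437] × [0.029163] = 0.000101906
Prior × likelihood for each component:
  π_I·L_I = 0.15 × 1.92757e-07 = 2.89136e-08
  π_II·L_II = 0.61 × 2.71568e-05 = 1.65657e-05
  π_III·L_III = 0.24 × 0.000101906 = 2.44575e-05
Marginal: 2.89136e-08 + 1.65657e-05 + 2.44575e-05 = 4.1052e-05
P(Component III | x) = 2.44575e-05 / 4.1052e-05 ≈ 0.596

0.596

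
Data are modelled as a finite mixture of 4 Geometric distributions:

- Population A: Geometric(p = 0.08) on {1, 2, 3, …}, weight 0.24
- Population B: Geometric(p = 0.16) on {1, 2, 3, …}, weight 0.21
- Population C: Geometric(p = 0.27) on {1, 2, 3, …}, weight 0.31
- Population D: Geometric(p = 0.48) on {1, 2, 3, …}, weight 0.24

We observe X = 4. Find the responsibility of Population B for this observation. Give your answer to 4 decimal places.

0.2381

P(component k | x) = π_k·f_k(x) / marginal(x), where marginal(x) = Σ_j π_j·f_j(x).
Component likelihoods at x = 4:
  f_A = 0.062295
  f_B = 0.0948326
  f_C = 0.105035
  f_D = 0.0674918
Unnormalised posteriors:
  π_A·f_A = 0.24 × 0.062295 = 0.0149508
  π_B·f_B = 0.21 × 0.0948326 = 0.0199149
  π_C·f_C = 0.31 × 0.105035 = 0.0325607
  π_D·f_D = 0.24 × 0.0674918 = 0.016198
Normaliser: 0.0149508 + 0.0199149 + 0.0325607 + 0.016198 = 0.0836244
P(Population B | the observation) = 0.0199149 / 0.0836244 ≈ 0.2381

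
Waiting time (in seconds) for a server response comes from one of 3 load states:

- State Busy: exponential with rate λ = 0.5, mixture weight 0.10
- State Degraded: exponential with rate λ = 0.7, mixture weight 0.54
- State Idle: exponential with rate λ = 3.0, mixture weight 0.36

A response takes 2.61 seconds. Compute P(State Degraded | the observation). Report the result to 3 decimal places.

0.813

The responsibility of component k is π_k f_k(x) divided by Σ_j π_j f_j(x).
Component likelihoods at x = 2.61 seconds:
  p_Busy = 0.5·e^(−0.5·2.61) = 0.5·e^(−1.3050) = 0.135586
  p_Degraded = 0.7·e^(−0.7·2.61) = 0.7·e^(−1.8270) = 0.112627
  p_Idle = 3.0·e^(−3.0·2.61) = 3.0·e^(−7.8300) = 0.00119288
Prior × likelihood for each component:
  π_Busy·p_Busy = 0.10 × 0.135586 = 0.0135586
  π_Degraded·p_Degraded = 0.54 × 0.112627 = 0.0608185
  π_Idle·p_Idle = 0.36 × 0.00119288 = 0.000429436
Normaliser: 0.0135586 + 0.0608185 + 0.000429436 = 0.0748066
P(State Degraded | 2.61 seconds) = 0.0608185 / 0.0748066 ≈ 0.813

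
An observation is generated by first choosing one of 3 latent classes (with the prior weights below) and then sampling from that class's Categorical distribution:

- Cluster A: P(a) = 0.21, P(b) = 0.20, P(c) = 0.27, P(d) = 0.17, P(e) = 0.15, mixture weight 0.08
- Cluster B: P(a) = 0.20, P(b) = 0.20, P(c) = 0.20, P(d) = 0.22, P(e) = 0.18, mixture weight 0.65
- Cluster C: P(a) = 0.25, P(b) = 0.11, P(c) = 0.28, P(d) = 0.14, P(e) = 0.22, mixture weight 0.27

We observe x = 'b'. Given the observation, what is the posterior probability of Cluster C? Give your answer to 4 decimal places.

0.1690

P(component k | x) = w_k·f_k(x) / marginal(x), where marginal(x) = Σ_j w_j·f_j(x).
Component likelihoods at x = 'b':
  p_A = P(b | comp) = 0.20
  p_B = P(b | comp) = 0.20
  p_C = P(b | comp) = 0.11
Weight by the priors:
  w_A·p_A = 0.08 × 0.2 = 0.016
  w_B·p_B = 0.65 × 0.2 = 0.13
  w_C·p_C = 0.27 × 0.11 = 0.0297
Evidence: 0.016 + 0.13 + 0.0297 = 0.1757
P(Cluster C | data) = 0.0297 / 0.1757 ≈ 0.1690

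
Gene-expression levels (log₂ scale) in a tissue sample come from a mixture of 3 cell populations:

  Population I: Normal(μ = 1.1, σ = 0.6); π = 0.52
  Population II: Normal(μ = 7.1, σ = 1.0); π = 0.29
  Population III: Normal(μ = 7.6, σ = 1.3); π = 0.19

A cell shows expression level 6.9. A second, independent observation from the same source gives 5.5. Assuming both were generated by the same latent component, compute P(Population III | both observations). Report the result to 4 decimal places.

0.2502

The responsibility of component k is π_k f_k(x) divided by Σ_j π_j f_j(x).
Since both observations come from the same component, the likelihood for component k is f_k(x₁)·f_k(x₂).
  f_I = [3.4006e-21] × [1.39657e-12] = 4.74918e-33
  f_II = [0.391043] × [0.110921] = 0.0433748
  f_III = [0.265465] × [0.0832392] = 0.0220971
Weight by the priors:
  π_I·f_I = 0.52 × 4.74918e-33 = 2.46957e-33
  π_II·f_II = 0.29 × 0.0433748 = 0.0125787
  π_III·f_III = 0.19 × 0.0220971 = 0.00419845
Sum: 2.46957e-33 + 0.0125787 + 0.00419845 = 0.0167771
P(Population III | data) = 0.00419845 / 0.0167771 ≈ 0.2502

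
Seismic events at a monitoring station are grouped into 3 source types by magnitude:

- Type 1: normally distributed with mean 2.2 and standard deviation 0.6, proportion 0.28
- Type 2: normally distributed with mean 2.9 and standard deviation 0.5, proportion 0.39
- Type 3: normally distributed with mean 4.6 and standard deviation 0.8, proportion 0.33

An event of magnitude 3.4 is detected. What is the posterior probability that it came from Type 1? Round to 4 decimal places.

P(component k | x) = π_k·f_k(x) / marginal(x), where marginal(x) = Σ_j π_j·f_j(x).
Evaluate each component's likelihood at the observed value:
  p_1 = 0.0899849
  p_2 = 0.483941
  p_3 = 0.161897
Weight by the priors:
  π_1·p_1 = 0.28 × 0.0899849 = 0.0251958
  π_2·p_2 = 0.39 × 0.483941 = 0.188737
  π_3·p_3 = 0.33 × 0.161897 = 0.053426
Evidence: 0.0251958 + 0.188737 + 0.053426 = 0.267359
Responsibility of Type 1: 0.0251958 / 0.267359 ≈ 0.0942

0.0942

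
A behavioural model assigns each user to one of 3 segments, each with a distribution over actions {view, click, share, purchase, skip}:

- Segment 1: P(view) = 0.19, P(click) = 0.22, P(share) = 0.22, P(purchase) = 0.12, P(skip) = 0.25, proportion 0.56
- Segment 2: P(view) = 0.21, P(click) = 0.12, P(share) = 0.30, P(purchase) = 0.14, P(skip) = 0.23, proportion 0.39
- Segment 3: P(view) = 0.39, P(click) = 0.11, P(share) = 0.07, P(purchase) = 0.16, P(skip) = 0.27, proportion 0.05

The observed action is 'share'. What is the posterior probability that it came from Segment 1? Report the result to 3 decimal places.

By Bayes' theorem, P(k | x) = w_k f_k(x) / Σ_j w_j f_j(x).
Categorical probabilities:
  f_1 = P(share | comp) = 0.22
  f_2 = P(share | comp) = 0.30
  f_3 = P(share | comp) = 0.07
Multiply by the mixture weights:
  w_1·f_1 = 0.56 × 0.22 = 0.1232
  w_2·f_2 = 0.39 × 0.3 = 0.117
  w_3·f_3 = 0.05 × 0.07 = 0.0035
Normaliser: 0.1232 + 0.117 + 0.0035 = 0.2437
P(Segment 1 | the observation) ≈ 0.506

0.506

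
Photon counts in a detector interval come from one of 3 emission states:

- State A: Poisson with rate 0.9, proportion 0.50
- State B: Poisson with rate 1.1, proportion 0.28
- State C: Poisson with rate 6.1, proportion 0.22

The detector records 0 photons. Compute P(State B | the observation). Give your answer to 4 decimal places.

By Bayes' theorem, P(k | x) = π_k f_k(x) / Σ_j π_j f_j(x).
Component likelihoods at x = 0 photons:
  p_A = e^(−0.9)·0.9^0/0! = 0.40657
  p_B = e^(−1.1)·1.1^0/0! = 0.332871
  p_C = e^(−6.1)·6.1^0/0! = 0.00224287
Weight by the priors:
  π_A·p_A = 0.50 × 0.40657 = 0.203285
  π_B·p_B = 0.28 × 0.332871 = 0.0932039
  π_C·p_C = 0.22 × 0.00224287 = 0.000493431
Sum: 0.203285 + 0.0932039 + 0.000493431 = 0.296982
P(State B | 0 photons) ≈ 0.3138

0.3138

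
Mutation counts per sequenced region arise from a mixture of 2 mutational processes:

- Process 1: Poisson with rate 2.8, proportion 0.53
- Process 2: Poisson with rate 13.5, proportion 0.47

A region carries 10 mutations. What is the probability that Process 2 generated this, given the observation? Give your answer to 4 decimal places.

By Bayes' theorem, P(k | x) = π_k f_k(x) / Σ_j π_j f_j(x).
Component likelihoods at x = 10 mutations:
  L_1 = e^(−2.8)·2.8^10/10! = 0.000496355
  L_2 = e^(−13.5)·13.5^10/10! = 0.0759625
Unnormalised posteriors:
  π_1·L_1 = 0.53 × 0.000496355 = 0.000263068
  π_2·L_2 = 0.47 × 0.0759625 = 0.0357024
Sum: 0.000263068 + 0.0357024 = 0.0359654
So the posterior for Process 2 is 0.0357024 / 0.0359654 ≈ 0.9927.

0.9927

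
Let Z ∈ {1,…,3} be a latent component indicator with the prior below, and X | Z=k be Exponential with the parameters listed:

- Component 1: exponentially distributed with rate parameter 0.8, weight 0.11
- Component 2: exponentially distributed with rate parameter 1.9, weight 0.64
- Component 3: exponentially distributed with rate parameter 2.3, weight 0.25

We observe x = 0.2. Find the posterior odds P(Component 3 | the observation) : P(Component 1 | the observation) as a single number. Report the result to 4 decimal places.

Only the two components matter; the odds are (π_i f_i(x)) / (π_j f_j(x)).
Exponential densities:
  L_1 = 0.8·e^(−0.8·0.2) = 0.8·e^(−0.1600) = 0.681715
  L_2 = 1.9·e^(−1.9·0.2) = 1.9·e^(−0.3800) = 1.29934
  L_3 = 2.3·e^(−2.3·0.2) = 2.3·e^(−0.4600) = 1.45195
Odds = (0.25/0.11) × (1.45195/0.681715) = 2.27273 × 2.12985 ≈ 4.8406

4.8406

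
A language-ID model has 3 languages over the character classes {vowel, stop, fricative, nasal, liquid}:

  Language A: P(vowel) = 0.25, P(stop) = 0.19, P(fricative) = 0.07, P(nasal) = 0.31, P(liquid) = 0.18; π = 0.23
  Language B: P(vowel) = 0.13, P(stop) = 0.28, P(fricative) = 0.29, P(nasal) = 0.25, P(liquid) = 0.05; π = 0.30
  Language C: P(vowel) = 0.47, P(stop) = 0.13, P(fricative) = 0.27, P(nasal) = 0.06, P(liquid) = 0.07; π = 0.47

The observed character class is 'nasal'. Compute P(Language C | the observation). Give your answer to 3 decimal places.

0.162

Apply Bayes' rule: the posterior for each component is proportional to its prior times its likelihood at x.
Component likelihoods at x = 'nasal':
  f_A = P(nasal | comp) = 0.31
  f_B = P(nasal | comp) = 0.25
  f_C = P(nasal | comp) = 0.06
Multiply by the mixture weights:
  w_A·f_A = 0.23 × 0.31 = 0.0713
  w_B·f_B = 0.30 × 0.25 = 0.075
  w_C·f_C = 0.47 × 0.06 = 0.0282
Evidence: 0.0713 + 0.075 + 0.0282 = 0.1745
P(Language C | data) ≈ 0.162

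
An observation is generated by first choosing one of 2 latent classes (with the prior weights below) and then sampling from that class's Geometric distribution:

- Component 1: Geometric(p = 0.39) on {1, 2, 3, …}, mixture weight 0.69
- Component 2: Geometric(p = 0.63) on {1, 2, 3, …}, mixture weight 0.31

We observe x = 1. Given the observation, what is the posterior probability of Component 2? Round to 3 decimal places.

By Bayes' theorem, P(k | x) = π_k f_k(x) / Σ_j π_j f_j(x).
Component likelihoods at x = 1:
  p_1 = 0.39
  p_2 = 0.63
Weight by the priors:
  π_1·p_1 = 0.69 × 0.39 = 0.2691
  π_2·p_2 = 0.31 × 0.63 = 0.1953
Denominator: 0.2691 + 0.1953 = 0.4644
P(Component 2 | data) = 0.1953 / 0.4644 ≈ 0.421

0.421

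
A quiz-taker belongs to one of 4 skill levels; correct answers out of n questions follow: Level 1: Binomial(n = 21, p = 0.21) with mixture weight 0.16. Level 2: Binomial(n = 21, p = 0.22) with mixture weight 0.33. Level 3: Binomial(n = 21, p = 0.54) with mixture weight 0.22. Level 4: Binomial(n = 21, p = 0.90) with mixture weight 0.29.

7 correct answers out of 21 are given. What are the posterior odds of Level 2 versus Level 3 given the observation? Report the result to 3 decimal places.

4.540

Only the two components matter; the odds are (π_i f_i(x)) / (π_j f_j(x)).
Evaluate each component's likelihood at the observed value:
  p_1 = C(21,7)·0.21^7·0.79^14 = 116280·1.80109e-05·0.036879 = 0.0772359
  p_2 = C(21,7)·0.22^7·0.78^14 = 116280·2.49436e-05·0.0308549 = 0.0894928
  p_3 = C(21,7)·0.54^7·0.46^14 = 116280·0.0133893·1.89937e-05 = 0.0295713
  p_4 = C(21,7)·0.90^7·0.10^14 = 116280·0.478297·1e-14 = 5.56164e-10
0.0295326 / 0.00650569 ≈ 4.540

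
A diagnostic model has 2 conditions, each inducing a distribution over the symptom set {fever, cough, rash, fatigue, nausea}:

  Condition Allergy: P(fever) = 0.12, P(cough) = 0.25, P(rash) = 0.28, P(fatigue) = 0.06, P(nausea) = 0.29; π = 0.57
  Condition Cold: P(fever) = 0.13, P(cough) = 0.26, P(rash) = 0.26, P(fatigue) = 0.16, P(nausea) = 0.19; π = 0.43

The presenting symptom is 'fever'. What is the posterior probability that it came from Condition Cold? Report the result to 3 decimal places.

0.450

Apply Bayes' rule: the posterior for each component is proportional to its prior times its likelihood at x.
Evaluate each component's likelihood at the observed value:
  f_Allergy = P(fever | comp) = 0.12
  f_Cold = P(fever | comp) = 0.13
Prior × likelihood for each component:
  π_Allergy·f_Allergy = 0.57 × 0.12 = 0.0684
  π_Cold·f_Cold = 0.43 × 0.13 = 0.0559
Evidence: 0.0684 + 0.0559 = 0.1243
So the posterior for Condition Cold is 0.0559 / 0.1243 ≈ 0.450.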